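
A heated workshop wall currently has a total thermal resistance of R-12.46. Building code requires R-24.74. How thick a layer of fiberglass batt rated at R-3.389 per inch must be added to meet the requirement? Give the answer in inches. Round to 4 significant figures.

3.623 in

ΔR = 24.74 − 12.46 = 12.28 ft²·°F·h/BTU
L = ΔR / (R/in) = 12.28/3.389 = 3.6235 in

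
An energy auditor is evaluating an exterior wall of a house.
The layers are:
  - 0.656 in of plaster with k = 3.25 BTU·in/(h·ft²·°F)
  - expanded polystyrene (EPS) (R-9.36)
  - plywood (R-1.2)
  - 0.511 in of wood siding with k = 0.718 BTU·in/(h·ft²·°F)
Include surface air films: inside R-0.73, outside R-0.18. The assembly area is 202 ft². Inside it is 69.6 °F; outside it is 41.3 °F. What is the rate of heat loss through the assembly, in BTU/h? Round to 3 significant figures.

462 BTU/h

0.656/3.25 = 0.2018
0.511/0.718 = 0.7117
R_total = 0.73 + 0.2018 + 9.36 + 1.2 + 0.7117 + 0.18 = 12.38 ft²·°F·h/BTU
Q = A·ΔT/R = 202 × (69.6 − 41.3) / 12.38 = 461.6 BTU/h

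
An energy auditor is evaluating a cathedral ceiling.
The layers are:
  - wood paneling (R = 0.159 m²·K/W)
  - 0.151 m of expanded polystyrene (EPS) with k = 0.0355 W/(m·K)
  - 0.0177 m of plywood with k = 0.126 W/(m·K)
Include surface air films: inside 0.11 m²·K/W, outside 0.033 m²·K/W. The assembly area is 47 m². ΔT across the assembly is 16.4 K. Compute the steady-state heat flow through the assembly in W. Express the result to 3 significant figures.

0.151/0.0355 = 4.254
0.0177/0.126 = 0.1405
R_total = 0.11 + 0.159 + 4.254 + 0.1405 + 0.033 = 4.696 m²·K/W
Q = A·ΔT/R = 47 × 16.4 / 4.696 = 164.1 W

164 W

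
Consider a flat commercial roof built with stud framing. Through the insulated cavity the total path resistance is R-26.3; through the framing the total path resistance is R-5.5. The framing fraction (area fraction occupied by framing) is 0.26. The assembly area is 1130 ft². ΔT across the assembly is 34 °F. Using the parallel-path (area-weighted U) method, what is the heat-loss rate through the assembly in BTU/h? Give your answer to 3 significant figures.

2900 BTU/h

U_eff = 0.74/26.3 + 0.26/5.5 = 0.02814 + 0.04727 = 0.07541
R_eff = 1/U_eff = 13.26 ft²·°F·h/BTU
Q = 1130 × 34 / 13.26 = 2897 BTU/h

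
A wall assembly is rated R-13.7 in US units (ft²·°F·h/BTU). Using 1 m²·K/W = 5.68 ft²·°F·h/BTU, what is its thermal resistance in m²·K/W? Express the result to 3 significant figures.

R_SI = 13.7/5.68 = 2.412

2.41 m²·K/W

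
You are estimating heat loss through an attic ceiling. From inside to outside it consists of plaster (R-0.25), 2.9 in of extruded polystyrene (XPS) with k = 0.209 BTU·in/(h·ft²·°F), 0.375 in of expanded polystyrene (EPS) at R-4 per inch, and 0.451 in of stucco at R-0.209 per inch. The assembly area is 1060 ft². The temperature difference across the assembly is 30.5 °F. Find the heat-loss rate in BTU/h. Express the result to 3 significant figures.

2060 BTU/h

2.9/0.209 = 13.88
0.375 × 4 = 1.5
0.451 × 0.209 = 0.09426
R_total = 0.25 + 13.88 + 1.5 + 0.09426 = 15.72 ft²·°F·h/BTU
Q = A·ΔT/R = 1060 × 30.5 / 15.72 = 2057 BTU/h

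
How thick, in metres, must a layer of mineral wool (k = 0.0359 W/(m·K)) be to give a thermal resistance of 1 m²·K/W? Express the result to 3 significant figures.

0.0359 m

L = R·k = 1 × 0.0359 = 0.0359 m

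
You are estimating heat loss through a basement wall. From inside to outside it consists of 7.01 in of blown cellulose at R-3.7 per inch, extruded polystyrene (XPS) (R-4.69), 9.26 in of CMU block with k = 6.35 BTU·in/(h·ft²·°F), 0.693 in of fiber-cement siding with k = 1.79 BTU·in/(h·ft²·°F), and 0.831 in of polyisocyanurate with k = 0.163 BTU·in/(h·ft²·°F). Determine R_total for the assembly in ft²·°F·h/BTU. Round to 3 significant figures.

37.6 ft²·°F·h/BTU

7.01 × 3.7 = 25.94
9.26/6.35 = 1.458
0.693/1.79 = 0.3872
0.831/0.163 = 5.098
R_total = 25.94 + 4.69 + 1.458 + 0.3872 + 5.098 = 37.57 ft²·°F·h/BTU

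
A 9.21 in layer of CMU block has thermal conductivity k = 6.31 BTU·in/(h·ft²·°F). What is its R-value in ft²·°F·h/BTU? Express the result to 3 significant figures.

R = L/k = 9.21/6.31 = 1.46 ft²·°F·h/BTU

1.46 ft²·°F·h/BTU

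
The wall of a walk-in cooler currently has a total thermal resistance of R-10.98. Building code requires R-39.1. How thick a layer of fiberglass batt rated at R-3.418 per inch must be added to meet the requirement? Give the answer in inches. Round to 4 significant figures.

8.227 in

ΔR = 39.1 − 10.98 = 28.12 ft²·°F·h/BTU
L = ΔR / (R/in) = 28.12/3.418 = 8.227 in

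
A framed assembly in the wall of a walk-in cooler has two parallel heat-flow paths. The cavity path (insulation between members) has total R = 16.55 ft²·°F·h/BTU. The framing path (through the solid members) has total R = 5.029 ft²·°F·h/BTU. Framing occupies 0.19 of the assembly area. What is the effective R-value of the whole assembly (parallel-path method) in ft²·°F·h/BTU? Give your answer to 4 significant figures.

11.53 ft²·°F·h/BTU

U_eff = 0.81/16.55 + 0.19/5.029 = 0.048943 + 0.037781 = 0.086723
R_eff = 1/U_eff = 11.531 ft²·°F·h/BTU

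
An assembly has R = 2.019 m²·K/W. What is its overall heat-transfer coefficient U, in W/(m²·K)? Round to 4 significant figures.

0.4953 W/(m²·K)

U = 1/R = 1/2.019 = 0.49529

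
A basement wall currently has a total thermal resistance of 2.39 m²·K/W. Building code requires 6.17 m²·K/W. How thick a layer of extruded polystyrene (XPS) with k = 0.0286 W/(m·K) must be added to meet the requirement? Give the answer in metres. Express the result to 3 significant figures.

0.108 m

ΔR = 6.17 − 2.39 = 3.78 m²·K/W
L = ΔR × k = 3.78 × 0.0286 = 0.1081 m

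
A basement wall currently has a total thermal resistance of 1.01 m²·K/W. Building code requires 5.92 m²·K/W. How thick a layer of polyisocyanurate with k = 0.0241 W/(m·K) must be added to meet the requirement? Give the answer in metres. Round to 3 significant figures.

ΔR = 5.92 − 1.01 = 4.91 m²·K/W
L = ΔR × k = 4.91 × 0.0241 = 0.1183 m

0.118 m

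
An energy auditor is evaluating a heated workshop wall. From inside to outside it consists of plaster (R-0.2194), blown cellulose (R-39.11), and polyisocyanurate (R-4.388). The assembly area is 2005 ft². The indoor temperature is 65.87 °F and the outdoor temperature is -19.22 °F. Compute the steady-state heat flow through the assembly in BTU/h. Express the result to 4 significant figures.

R_total = 0.2194 + 39.11 + 4.388 = 43.717 ft²·°F·h/BTU
Q = A·ΔT/R = 2005 × (65.87 − (-19.22)) / 43.717 = 3902.5 BTU/h

3902 BTU/h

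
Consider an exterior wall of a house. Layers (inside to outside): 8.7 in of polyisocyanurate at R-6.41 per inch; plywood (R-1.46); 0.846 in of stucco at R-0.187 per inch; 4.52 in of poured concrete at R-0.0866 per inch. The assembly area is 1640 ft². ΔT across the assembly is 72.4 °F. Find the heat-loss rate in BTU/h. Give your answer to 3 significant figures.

2060 BTU/h

8.7 × 6.41 = 55.77
0.846 × 0.187 = 0.1582
4.52 × 0.0866 = 0.3914
R_total = 55.77 + 1.46 + 0.1582 + 0.3914 = 57.78 ft²·°F·h/BTU
Q = A·ΔT/R = 1640 × 72.4 / 57.78 = 2055 BTU/h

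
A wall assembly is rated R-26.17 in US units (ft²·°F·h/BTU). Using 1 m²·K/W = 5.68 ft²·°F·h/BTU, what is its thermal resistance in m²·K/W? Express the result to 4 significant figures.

R_SI = 26.17/5.68 = 4.6074

4.607 m²·K/W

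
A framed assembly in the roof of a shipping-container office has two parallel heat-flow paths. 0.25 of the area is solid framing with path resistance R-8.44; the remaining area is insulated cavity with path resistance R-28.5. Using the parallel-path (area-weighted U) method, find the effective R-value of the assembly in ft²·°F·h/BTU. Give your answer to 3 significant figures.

17.9 ft²·°F·h/BTU

U_eff = 0.75/28.5 + 0.25/8.44 = 0.02632 + 0.02962 = 0.05594
R_eff = 1/U_eff = 17.88 ft²·°F·h/BTU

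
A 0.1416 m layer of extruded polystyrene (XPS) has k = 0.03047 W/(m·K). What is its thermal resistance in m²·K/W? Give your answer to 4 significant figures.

R = L/k = 0.1416/0.03047 = 4.6472 m²·K/W

4.647 m²·K/W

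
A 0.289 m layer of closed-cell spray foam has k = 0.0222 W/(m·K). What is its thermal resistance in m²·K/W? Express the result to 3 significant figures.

R = L/k = 0.289/0.0222 = 13.02 m²·K/W

13.0 m²·K/W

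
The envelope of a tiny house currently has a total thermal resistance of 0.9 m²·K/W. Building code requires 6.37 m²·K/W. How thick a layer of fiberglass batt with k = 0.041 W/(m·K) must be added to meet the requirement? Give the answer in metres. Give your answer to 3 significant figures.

0.224 m

ΔR = 6.37 − 0.9 = 5.47 m²·K/W
L = ΔR × k = 5.47 × 0.041 = 0.2243 m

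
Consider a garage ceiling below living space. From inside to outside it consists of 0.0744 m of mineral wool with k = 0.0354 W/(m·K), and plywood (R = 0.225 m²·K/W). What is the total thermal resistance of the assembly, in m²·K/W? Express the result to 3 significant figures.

0.0744/0.0354 = 2.102
R_total = 2.102 + 0.225 = 2.327 m²·K/W

2.33 m²·K/W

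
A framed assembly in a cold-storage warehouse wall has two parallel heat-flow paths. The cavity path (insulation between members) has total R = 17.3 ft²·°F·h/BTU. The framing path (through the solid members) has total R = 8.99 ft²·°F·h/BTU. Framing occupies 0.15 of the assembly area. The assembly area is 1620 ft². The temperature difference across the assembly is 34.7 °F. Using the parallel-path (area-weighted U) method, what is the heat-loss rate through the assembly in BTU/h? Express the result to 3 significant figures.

U_eff = 0.85/17.3 + 0.15/8.99 = 0.04913 + 0.01669 = 0.06582
R_eff = 1/U_eff = 15.19 ft²·°F·h/BTU
Q = 1620 × 34.7 / 15.19 = 3700 BTU/h

3700 BTU/h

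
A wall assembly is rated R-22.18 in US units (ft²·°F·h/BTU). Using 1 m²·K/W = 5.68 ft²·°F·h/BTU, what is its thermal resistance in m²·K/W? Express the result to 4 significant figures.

3.905 m²·K/W

R_SI = 22.18/5.68 = 3.9049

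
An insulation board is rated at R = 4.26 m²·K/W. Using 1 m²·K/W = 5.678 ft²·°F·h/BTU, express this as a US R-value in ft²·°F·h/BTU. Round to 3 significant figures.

R_US = 4.26 × 5.678 = 24.19

24.2 ft²·°F·h/BTU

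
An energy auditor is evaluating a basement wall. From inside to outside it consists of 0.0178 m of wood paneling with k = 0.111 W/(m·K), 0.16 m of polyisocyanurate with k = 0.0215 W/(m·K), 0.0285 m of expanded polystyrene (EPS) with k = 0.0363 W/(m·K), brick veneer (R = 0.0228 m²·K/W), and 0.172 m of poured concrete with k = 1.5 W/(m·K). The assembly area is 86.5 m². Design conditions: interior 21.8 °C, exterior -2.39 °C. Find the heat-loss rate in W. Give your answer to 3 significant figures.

0.0178/0.111 = 0.1604
0.16/0.0215 = 7.442
0.0285/0.0363 = 0.7851
0.172/1.5 = 0.1147
R_total = 0.1604 + 7.442 + 0.7851 + 0.0228 + 0.1147 = 8.525 m²·K/W
Q = A·ΔT/R = 86.5 × (21.8 − (-2.39)) / 8.525 = 245.5 W

245 W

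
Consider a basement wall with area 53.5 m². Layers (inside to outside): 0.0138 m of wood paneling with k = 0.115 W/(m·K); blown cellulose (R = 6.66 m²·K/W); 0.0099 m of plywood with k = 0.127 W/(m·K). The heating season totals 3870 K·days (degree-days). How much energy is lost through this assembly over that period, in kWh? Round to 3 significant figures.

725 kWh

0.0138/0.115 = 0.12
0.0099/0.127 = 0.07795
R_total = 0.12 + 6.66 + 0.07795 = 6.858 m²·K/W
E = A × HDD × 24 / R / 1000 = 53.5 × 3870 × 24 / 6.858 / 1000 = 724.6 kWh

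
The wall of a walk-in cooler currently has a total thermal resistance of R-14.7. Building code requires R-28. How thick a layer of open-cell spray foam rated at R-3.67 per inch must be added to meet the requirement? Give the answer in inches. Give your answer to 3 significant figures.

3.62 in

ΔR = 28 − 14.7 = 13.3 ft²·°F·h/BTU
L = ΔR / (R/in) = 13.3/3.67 = 3.624 in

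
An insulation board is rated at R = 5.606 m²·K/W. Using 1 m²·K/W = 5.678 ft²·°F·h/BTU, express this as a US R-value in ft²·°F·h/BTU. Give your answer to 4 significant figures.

R_US = 5.606 × 5.678 = 31.831

31.83 ft²·°F·h/BTU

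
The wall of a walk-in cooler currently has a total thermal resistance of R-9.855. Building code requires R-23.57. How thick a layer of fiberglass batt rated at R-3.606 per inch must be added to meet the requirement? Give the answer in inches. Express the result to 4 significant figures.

3.803 in

ΔR = 23.57 − 9.855 = 13.715 ft²·°F·h/BTU
L = ΔR / (R/in) = 13.715/3.606 = 3.8034 in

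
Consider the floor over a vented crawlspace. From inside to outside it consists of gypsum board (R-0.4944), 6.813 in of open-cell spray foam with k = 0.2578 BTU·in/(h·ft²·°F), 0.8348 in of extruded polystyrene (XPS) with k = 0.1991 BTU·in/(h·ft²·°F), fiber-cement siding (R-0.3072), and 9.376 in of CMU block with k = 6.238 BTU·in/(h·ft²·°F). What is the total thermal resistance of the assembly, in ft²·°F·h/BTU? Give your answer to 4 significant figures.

6.813/0.2578 = 26.427
0.8348/0.1991 = 4.1929
9.376/6.238 = 1.503
R_total = 0.4944 + 26.427 + 4.1929 + 0.3072 + 1.503 = 32.925 ft²·°F·h/BTU

32.92 ft²·°F·h/BTU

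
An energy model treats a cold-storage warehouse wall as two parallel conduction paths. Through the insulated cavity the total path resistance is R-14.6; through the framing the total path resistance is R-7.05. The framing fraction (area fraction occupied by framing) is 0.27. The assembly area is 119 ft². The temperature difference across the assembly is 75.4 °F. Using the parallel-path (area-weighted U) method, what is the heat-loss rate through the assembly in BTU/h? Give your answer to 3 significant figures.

U_eff = 0.73/14.6 + 0.27/7.05 = 0.05 + 0.0383 = 0.0883
R_eff = 1/U_eff = 11.33 ft²·°F·h/BTU
Q = 119 × 75.4 / 11.33 = 792.3 BTU/h

792 BTU/h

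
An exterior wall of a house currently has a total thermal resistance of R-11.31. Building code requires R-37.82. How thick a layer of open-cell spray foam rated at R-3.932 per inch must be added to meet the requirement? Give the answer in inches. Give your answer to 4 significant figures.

ΔR = 37.82 − 11.31 = 26.51 ft²·°F·h/BTU
L = ΔR / (R/in) = 26.51/3.932 = 6.7421 in

6.742 in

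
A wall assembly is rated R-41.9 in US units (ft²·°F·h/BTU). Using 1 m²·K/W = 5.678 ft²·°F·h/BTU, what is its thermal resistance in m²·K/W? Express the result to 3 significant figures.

R_SI = 41.9/5.678 = 7.379

7.38 m²·K/W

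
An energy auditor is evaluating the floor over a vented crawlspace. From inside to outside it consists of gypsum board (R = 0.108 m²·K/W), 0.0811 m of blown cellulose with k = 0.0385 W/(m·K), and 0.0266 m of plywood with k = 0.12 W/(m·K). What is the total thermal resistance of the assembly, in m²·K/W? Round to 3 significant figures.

0.0811/0.0385 = 2.106
0.0266/0.12 = 0.2217
R_total = 0.108 + 2.106 + 0.2217 = 2.436 m²·K/W

2.44 m²·K/W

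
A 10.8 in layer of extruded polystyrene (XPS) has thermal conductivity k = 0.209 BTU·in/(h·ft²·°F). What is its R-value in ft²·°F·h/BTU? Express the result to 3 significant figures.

51.7 ft²·°F·h/BTU

R = L/k = 10.8/0.209 = 51.67 ft²·°F·h/BTU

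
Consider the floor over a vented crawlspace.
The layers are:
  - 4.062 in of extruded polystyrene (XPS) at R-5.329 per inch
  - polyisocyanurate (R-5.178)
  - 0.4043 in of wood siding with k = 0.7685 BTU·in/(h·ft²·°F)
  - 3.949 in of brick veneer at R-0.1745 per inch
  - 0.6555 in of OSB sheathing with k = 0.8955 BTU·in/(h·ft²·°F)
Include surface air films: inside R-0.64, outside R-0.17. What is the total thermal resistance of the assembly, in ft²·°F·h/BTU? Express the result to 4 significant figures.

4.062 × 5.329 = 21.646
0.4043/0.7685 = 0.52609
3.949 × 0.1745 = 0.6891
0.6555/0.8955 = 0.73199
R_total = 0.64 + 21.646 + 5.178 + 0.52609 + 0.6891 + 0.73199 + 0.17 = 29.582 ft²·°F·h/BTU

29.58 ft²·°F·h/BTU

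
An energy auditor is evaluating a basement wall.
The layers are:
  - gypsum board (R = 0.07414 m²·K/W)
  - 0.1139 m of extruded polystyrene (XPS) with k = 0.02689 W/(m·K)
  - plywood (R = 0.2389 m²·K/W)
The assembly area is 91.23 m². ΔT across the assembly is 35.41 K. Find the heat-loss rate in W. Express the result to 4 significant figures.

710.2 W

0.1139/0.02689 = 4.2358
R_total = 0.07414 + 4.2358 + 0.2389 = 4.5488 m²·K/W
Q = A·ΔT/R = 91.23 × 35.41 / 4.5488 = 710.17 W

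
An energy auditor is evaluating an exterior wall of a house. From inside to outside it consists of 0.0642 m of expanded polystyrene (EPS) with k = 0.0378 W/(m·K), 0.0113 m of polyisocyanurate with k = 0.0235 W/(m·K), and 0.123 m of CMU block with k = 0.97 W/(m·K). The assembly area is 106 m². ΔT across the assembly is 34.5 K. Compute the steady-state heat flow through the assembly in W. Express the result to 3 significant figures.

1590 W

0.0642/0.0378 = 1.698
0.0113/0.0235 = 0.4809
0.123/0.97 = 0.1268
R_total = 1.698 + 0.4809 + 0.1268 = 2.306 m²·K/W
Q = A·ΔT/R = 106 × 34.5 / 2.306 = 1586 W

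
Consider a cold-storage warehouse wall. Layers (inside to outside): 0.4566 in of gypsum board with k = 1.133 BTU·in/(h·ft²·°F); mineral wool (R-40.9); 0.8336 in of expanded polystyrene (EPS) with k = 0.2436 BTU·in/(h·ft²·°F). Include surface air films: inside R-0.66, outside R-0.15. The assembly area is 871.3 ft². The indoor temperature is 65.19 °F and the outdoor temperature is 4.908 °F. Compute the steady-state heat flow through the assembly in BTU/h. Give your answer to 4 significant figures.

0.4566/1.133 = 0.403
0.8336/0.2436 = 3.422
R_total = 0.66 + 0.403 + 40.9 + 3.422 + 0.15 = 45.535 ft²·°F·h/BTU
Q = A·ΔT/R = 871.3 × (65.19 − 4.908) / 45.535 = 1153.5 BTU/h

1153 BTU/h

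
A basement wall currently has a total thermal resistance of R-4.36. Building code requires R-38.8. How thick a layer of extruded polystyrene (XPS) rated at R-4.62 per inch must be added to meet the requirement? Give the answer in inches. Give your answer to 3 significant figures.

ΔR = 38.8 − 4.36 = 34.44 ft²·°F·h/BTU
L = ΔR / (R/in) = 34.44/4.62 = 7.455 in

7.45 in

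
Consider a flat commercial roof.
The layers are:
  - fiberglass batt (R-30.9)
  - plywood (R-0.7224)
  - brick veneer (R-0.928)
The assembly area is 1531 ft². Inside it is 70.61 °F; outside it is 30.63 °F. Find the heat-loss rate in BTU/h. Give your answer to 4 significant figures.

1880 BTU/h

R_total = 30.9 + 0.7224 + 0.928 = 32.55 ft²·°F·h/BTU
Q = A·ΔT/R = 1531 × (70.61 − 30.63) / 32.55 = 1880.4 BTU/h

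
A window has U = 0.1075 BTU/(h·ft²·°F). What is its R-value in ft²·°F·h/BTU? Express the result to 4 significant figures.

9.302 ft²·°F·h/BTU

R = 1/U = 1/0.1075 = 9.3023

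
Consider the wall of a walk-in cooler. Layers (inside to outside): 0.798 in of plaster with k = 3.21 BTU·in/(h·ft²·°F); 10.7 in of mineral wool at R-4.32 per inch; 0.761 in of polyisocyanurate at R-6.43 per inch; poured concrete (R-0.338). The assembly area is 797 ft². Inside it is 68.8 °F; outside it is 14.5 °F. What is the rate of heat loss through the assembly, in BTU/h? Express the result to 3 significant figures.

837 BTU/h

0.798/3.21 = 0.2486
10.7 × 4.32 = 46.22
0.761 × 6.43 = 4.893
R_total = 0.2486 + 46.22 + 4.893 + 0.338 = 51.7 ft²·°F·h/BTU
Q = A·ΔT/R = 797 × (68.8 − 14.5) / 51.7 = 837 BTU/h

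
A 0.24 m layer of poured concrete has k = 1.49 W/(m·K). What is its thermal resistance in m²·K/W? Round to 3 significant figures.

R = L/k = 0.24/1.49 = 0.1611 m²·K/W

0.161 m²·K/W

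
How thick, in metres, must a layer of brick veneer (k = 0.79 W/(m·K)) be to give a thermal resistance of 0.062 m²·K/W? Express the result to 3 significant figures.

L = R·k = 0.062 × 0.79 = 0.04898 m

0.0490 m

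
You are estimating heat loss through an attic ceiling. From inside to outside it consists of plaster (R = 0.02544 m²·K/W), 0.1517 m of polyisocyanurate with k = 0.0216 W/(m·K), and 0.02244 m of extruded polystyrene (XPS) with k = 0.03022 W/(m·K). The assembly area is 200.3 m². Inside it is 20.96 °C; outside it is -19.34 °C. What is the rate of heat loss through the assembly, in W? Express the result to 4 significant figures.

0.1517/0.0216 = 7.0231
0.02244/0.03022 = 0.74255
R_total = 0.02544 + 7.0231 + 0.74255 = 7.7911 m²·K/W
Q = A·ΔT/R = 200.3 × (20.96 − (-19.34)) / 7.7911 = 1036.1 W

1036 W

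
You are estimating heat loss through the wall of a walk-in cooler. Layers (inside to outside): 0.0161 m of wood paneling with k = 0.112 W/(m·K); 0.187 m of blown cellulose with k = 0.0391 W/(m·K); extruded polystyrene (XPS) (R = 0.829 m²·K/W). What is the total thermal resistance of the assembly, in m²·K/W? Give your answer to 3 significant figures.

0.0161/0.112 = 0.1437
0.187/0.0391 = 4.783
R_total = 0.1437 + 4.783 + 0.829 = 5.755 m²·K/W

5.76 m²·K/W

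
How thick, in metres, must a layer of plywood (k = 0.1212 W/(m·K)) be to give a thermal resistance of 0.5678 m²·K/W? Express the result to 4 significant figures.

L = R·k = 0.5678 × 0.1212 = 0.068817 m

0.06882 m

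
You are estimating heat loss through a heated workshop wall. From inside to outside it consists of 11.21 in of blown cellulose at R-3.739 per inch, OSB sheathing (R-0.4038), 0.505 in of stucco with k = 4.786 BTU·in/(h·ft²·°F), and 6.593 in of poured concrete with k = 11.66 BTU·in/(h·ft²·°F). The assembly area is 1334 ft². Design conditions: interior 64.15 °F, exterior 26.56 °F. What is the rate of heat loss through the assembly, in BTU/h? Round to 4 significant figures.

11.21 × 3.739 = 41.914
0.505/4.786 = 0.10552
6.593/11.66 = 0.56544
R_total = 41.914 + 0.4038 + 0.10552 + 0.56544 = 42.989 ft²·°F·h/BTU
Q = A·ΔT/R = 1334 × (64.15 − 26.56) / 42.989 = 1166.5 BTU/h

1166 BTU/h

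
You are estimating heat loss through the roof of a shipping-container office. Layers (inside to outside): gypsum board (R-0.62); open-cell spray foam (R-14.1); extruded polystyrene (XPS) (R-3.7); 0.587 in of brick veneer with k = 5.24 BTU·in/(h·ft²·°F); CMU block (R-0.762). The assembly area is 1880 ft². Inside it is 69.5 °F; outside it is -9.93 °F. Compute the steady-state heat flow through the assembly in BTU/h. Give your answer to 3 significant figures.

0.587/5.24 = 0.112
R_total = 0.62 + 14.1 + 3.7 + 0.112 + 0.762 = 19.29 ft²·°F·h/BTU
Q = A·ΔT/R = 1880 × (69.5 − (-9.93)) / 19.29 = 7740 BTU/h

7740 BTU/h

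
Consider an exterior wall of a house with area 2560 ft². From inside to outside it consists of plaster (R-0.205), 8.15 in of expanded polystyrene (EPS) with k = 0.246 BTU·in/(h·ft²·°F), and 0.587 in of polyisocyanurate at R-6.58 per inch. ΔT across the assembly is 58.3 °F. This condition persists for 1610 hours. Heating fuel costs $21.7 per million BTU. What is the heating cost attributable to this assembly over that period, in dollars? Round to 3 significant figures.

140 dollars

8.15/0.246 = 33.13
0.587 × 6.58 = 3.862
R_total = 0.205 + 33.13 + 3.862 = 37.2 ft²·°F·h/BTU
Q = 2560 × 58.3 / 37.2 = 4012 BTU/h
E = 4012 × 1610 = 6460000 BTU
Cost = 6460000/10⁶ × 21.7 = $140.2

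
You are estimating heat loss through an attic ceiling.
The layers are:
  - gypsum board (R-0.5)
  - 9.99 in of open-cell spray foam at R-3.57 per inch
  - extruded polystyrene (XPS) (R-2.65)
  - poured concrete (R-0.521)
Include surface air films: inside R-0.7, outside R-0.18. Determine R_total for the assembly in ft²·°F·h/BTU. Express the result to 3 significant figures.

40.2 ft²·°F·h/BTU

9.99 × 3.57 = 35.66
R_total = 0.7 + 0.5 + 35.66 + 2.65 + 0.521 + 0.18 = 40.22 ft²·°F·h/BTU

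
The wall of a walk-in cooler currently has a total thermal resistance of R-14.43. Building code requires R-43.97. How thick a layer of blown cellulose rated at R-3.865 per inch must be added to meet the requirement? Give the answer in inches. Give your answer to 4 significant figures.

ΔR = 43.97 − 14.43 = 29.54 ft²·°F·h/BTU
L = ΔR / (R/in) = 29.54/3.865 = 7.6429 in

7.643 in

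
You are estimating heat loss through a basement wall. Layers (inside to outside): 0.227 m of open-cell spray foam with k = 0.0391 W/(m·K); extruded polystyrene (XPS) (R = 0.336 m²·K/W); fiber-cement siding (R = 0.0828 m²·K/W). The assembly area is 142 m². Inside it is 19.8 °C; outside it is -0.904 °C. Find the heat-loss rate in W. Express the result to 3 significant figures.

0.227/0.0391 = 5.806
R_total = 5.806 + 0.336 + 0.0828 = 6.224 m²·K/W
Q = A·ΔT/R = 142 × (19.8 − (-0.904)) / 6.224 = 472.3 W

472 W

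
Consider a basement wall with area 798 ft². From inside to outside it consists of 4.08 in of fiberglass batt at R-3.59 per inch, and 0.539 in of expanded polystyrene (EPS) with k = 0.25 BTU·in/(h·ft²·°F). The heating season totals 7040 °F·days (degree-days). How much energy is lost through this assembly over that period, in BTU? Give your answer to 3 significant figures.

4.08 × 3.59 = 14.65
0.539/0.25 = 2.156
R_total = 14.65 + 2.156 = 16.8 ft²·°F·h/BTU
E = A × HDD × 24 / R = 798 × 7040 × 24 / 16.8 = 8024000 BTU

8020000 BTU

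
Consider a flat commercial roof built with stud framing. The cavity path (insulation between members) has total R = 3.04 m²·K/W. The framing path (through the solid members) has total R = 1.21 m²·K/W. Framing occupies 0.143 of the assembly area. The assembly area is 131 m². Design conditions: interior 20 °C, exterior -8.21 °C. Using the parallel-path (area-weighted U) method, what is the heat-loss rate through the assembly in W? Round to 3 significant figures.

U_eff = 0.857/3.04 + 0.143/1.21 = 0.2819 + 0.1182 = 0.4001
R_eff = 1/U_eff = 2.499 m²·K/W
Q = 131 × (20 − (-8.21)) / 2.499 = 1479 W

1480 W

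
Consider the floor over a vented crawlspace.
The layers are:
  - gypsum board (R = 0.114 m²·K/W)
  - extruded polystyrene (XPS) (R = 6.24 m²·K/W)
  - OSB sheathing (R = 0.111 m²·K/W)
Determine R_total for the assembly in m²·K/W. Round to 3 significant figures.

R_total = 0.114 + 6.24 + 0.111 = 6.465 m²·K/W

6.46 m²·K/W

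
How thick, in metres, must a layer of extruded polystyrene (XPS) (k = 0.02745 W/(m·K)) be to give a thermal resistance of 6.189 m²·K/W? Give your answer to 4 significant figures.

L = R·k = 6.189 × 0.02745 = 0.16989 m

0.1699 m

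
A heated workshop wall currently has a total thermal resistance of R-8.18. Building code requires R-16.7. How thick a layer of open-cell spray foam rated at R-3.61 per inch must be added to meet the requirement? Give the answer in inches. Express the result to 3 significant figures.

2.36 in

ΔR = 16.7 − 8.18 = 8.52 ft²·°F·h/BTU
L = ΔR / (R/in) = 8.52/3.61 = 2.36 in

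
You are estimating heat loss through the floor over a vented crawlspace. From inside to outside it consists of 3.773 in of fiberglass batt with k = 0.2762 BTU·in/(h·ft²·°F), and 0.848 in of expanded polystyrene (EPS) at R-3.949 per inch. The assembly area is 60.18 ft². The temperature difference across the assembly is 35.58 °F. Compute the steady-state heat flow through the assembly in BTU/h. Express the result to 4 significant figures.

125.9 BTU/h

3.773/0.2762 = 13.66
0.848 × 3.949 = 3.3488
R_total = 13.66 + 3.3488 = 17.009 ft²·°F·h/BTU
Q = A·ΔT/R = 60.18 × 35.58 / 17.009 = 125.89 BTU/h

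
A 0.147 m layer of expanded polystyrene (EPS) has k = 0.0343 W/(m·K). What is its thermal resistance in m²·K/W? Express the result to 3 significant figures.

R = L/k = 0.147/0.0343 = 4.286 m²·K/W

4.29 m²·K/W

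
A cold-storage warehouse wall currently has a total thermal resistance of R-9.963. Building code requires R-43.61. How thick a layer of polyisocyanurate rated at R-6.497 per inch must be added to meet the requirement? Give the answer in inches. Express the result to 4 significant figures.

ΔR = 43.61 − 9.963 = 33.647 ft²·°F·h/BTU
L = ΔR / (R/in) = 33.647/6.497 = 5.1789 in

5.179 in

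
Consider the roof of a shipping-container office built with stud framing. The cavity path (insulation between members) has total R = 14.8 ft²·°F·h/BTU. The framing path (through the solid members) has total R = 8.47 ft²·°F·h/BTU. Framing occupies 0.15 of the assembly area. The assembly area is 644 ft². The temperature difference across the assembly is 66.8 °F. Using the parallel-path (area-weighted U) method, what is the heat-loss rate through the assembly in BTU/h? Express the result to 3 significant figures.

3230 BTU/h

U_eff = 0.85/14.8 + 0.15/8.47 = 0.05743 + 0.01771 = 0.07514
R_eff = 1/U_eff = 13.31 ft²·°F·h/BTU
Q = 644 × 66.8 / 13.31 = 3233 BTU/h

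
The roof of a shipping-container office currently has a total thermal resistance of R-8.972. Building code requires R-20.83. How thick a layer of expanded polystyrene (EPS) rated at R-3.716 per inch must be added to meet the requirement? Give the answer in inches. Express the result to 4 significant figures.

3.191 in

ΔR = 20.83 − 8.972 = 11.858 ft²·°F·h/BTU
L = ΔR / (R/in) = 11.858/3.716 = 3.1911 in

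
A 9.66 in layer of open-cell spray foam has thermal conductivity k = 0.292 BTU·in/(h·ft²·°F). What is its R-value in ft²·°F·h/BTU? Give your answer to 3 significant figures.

R = L/k = 9.66/0.292 = 33.08 ft²·°F·h/BTU

33.1 ft²·°F·h/BTU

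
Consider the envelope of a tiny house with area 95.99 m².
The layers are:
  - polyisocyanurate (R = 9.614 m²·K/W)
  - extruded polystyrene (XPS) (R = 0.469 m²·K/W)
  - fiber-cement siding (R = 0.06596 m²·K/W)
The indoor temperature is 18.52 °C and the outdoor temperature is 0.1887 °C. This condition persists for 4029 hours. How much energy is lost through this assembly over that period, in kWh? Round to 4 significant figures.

698.5 kWh

R_total = 9.614 + 0.469 + 0.06596 = 10.149 m²·K/W
Q = 95.99 × (18.52 − 0.1887) / 10.149 = 173.38 W
E = 173.38 W × 4029 h / 1000 = 698.55 kWh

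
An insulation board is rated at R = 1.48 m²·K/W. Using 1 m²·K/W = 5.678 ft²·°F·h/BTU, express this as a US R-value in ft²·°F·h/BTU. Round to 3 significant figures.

8.40 ft²·°F·h/BTU

R_US = 1.48 × 5.678 = 8.403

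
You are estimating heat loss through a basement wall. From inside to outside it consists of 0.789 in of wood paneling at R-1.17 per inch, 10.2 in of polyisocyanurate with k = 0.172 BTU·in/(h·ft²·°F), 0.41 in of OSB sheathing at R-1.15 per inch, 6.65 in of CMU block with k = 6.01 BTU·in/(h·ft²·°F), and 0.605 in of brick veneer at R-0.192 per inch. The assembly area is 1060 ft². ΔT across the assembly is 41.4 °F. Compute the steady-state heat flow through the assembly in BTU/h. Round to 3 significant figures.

709 BTU/h

0.789 × 1.17 = 0.9231
10.2/0.172 = 59.3
0.41 × 1.15 = 0.4715
6.65/6.01 = 1.106
0.605 × 0.192 = 0.1162
R_total = 0.9231 + 59.3 + 0.4715 + 1.106 + 0.1162 = 61.92 ft²·°F·h/BTU
Q = A·ΔT/R = 1060 × 41.4 / 61.92 = 708.7 BTU/h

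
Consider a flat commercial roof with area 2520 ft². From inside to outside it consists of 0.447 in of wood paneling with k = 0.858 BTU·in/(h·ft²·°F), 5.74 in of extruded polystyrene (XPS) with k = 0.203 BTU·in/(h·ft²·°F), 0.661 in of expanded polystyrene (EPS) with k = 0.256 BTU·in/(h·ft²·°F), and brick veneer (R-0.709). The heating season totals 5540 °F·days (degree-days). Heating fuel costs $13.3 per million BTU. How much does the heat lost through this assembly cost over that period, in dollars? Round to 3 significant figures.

0.447/0.858 = 0.521
5.74/0.203 = 28.28
0.661/0.256 = 2.582
R_total = 0.521 + 28.28 + 2.582 + 0.709 = 32.09 ft²·°F·h/BTU
E = A × HDD × 24 / R = 2520 × 5540 × 24 / 32.09 = 10440000 BTU
Cost = 10440000/10⁶ × 13.3 = $138.9

139 dollars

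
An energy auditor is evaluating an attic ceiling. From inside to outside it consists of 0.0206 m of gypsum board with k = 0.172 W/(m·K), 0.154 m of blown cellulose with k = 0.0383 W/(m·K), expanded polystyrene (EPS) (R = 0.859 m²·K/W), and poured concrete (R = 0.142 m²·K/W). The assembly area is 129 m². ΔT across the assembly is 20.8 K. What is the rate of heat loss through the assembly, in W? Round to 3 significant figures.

522 W

0.0206/0.172 = 0.1198
0.154/0.0383 = 4.021
R_total = 0.1198 + 4.021 + 0.859 + 0.142 = 5.142 m²·K/W
Q = A·ΔT/R = 129 × 20.8 / 5.142 = 521.9 W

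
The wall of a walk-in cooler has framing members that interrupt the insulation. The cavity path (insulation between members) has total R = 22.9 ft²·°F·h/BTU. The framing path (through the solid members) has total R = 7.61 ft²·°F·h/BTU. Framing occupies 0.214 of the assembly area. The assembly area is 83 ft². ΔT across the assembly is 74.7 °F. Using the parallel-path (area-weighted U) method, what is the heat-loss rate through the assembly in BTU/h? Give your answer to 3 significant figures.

U_eff = 0.786/22.9 + 0.214/7.61 = 0.03432 + 0.02812 = 0.06244
R_eff = 1/U_eff = 16.01 ft²·°F·h/BTU
Q = 83 × 74.7 / 16.01 = 387.2 BTU/h

387 BTU/h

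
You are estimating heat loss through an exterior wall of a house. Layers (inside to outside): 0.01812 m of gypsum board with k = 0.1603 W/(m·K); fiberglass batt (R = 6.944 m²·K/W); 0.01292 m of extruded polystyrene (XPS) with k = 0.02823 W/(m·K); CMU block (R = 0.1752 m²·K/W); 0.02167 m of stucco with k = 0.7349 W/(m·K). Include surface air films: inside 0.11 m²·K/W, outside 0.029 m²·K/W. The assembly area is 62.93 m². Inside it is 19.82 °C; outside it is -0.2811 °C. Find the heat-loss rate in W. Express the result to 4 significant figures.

161.0 W

0.01812/0.1603 = 0.11304
0.01292/0.02823 = 0.45767
0.02167/0.7349 = 0.029487
R_total = 0.11 + 0.11304 + 6.944 + 0.45767 + 0.1752 + 0.029487 + 0.029 = 7.8584 m²·K/W
Q = A·ΔT/R = 62.93 × (19.82 − (-0.2811)) / 7.8584 = 160.97 W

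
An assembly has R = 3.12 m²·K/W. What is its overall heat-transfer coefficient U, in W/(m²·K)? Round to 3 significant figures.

0.321 W/(m²·K)

U = 1/R = 1/3.12 = 0.3205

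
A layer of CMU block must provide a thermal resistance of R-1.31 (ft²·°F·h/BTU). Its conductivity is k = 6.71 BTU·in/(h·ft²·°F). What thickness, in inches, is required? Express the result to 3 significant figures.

L = R × k = 1.31 × 6.71 = 8.79 in

8.79 in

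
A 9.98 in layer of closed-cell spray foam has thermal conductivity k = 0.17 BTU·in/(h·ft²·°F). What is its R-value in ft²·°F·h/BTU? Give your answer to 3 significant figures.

R = L/k = 9.98/0.17 = 58.71 ft²·°F·h/BTU

58.7 ft²·°F·h/BTU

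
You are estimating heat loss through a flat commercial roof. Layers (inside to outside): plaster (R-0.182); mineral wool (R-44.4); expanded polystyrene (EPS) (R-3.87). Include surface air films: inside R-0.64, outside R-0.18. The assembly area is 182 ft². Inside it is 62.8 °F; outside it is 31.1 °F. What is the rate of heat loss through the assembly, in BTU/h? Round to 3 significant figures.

117 BTU/h

R_total = 0.64 + 0.182 + 44.4 + 3.87 + 0.18 = 49.27 ft²·°F·h/BTU
Q = A·ΔT/R = 182 × (62.8 − 31.1) / 49.27 = 117.1 BTU/h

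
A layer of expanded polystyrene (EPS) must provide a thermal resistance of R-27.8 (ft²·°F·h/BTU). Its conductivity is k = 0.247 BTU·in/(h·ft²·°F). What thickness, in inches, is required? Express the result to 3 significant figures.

L = R × k = 27.8 × 0.247 = 6.867 in

6.87 in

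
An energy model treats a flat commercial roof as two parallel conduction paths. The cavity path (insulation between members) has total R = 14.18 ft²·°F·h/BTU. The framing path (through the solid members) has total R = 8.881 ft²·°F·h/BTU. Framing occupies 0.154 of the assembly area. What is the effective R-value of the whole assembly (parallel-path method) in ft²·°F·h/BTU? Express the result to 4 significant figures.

U_eff = 0.846/14.18 + 0.154/8.881 = 0.059661 + 0.01734 = 0.077002
R_eff = 1/U_eff = 12.987 ft²·°F·h/BTU

12.99 ft²·°F·h/BTU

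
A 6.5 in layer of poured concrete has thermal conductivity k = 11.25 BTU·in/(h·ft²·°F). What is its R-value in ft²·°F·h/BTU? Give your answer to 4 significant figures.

R = L/k = 6.5/11.25 = 0.57778 ft²·°F·h/BTU

0.5778 ft²·°F·h/BTU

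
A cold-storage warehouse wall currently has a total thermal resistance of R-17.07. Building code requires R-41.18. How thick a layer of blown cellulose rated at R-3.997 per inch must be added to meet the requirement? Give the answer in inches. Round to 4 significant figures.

ΔR = 41.18 − 17.07 = 24.11 ft²·°F·h/BTU
L = ΔR / (R/in) = 24.11/3.997 = 6.032 in

6.032 in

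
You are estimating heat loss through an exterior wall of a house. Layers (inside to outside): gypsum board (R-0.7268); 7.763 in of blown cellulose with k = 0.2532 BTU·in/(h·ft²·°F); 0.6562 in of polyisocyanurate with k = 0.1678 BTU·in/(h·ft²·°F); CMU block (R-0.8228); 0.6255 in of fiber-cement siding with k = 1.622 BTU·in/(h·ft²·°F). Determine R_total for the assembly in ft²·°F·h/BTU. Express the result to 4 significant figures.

36.51 ft²·°F·h/BTU

7.763/0.2532 = 30.66
0.6562/0.1678 = 3.9106
0.6255/1.622 = 0.38564
R_total = 0.7268 + 30.66 + 3.9106 + 0.8228 + 0.38564 = 36.505 ft²·°F·h/BTU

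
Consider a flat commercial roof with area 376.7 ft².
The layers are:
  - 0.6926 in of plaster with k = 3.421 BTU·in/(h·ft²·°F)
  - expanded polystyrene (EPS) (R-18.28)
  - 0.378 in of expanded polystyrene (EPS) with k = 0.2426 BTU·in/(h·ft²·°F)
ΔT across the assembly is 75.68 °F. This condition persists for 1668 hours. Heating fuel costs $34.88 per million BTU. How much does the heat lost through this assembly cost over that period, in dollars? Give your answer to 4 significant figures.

0.6926/3.421 = 0.20246
0.378/0.2426 = 1.5581
R_total = 0.20246 + 18.28 + 1.5581 = 20.041 ft²·°F·h/BTU
Q = 376.7 × 75.68 / 20.041 = 1422.5 BTU/h
E = 1422.5 × 1668 = 2372800 BTU
Cost = 2372800/10⁶ × 34.88 = $82.764

82.76 dollars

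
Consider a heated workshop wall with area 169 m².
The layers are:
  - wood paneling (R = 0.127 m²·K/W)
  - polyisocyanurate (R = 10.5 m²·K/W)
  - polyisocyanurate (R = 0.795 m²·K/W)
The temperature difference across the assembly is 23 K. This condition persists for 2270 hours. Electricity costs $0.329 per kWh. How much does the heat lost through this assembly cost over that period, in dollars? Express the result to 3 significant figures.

254 dollars

R_total = 0.127 + 10.5 + 0.795 = 11.42 m²·K/W
Q = 169 × 23 / 11.42 = 340.3 W
E = 340.3 W × 2270 h / 1000 = 772.5 kWh
Cost = 772.5 × 0.329 = $254.2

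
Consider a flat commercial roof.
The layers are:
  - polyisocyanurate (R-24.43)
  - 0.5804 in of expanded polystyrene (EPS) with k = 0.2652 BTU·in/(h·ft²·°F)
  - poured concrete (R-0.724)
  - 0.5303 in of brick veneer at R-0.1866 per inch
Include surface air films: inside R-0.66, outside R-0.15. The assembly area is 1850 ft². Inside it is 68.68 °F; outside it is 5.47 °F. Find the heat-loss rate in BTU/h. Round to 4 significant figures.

0.5804/0.2652 = 2.1885
0.5303 × 0.1866 = 0.098954
R_total = 0.66 + 24.43 + 2.1885 + 0.724 + 0.098954 + 0.15 = 28.251 ft²·°F·h/BTU
Q = A·ΔT/R = 1850 × (68.68 − 5.47) / 28.251 = 4139.2 BTU/h

4139 BTU/h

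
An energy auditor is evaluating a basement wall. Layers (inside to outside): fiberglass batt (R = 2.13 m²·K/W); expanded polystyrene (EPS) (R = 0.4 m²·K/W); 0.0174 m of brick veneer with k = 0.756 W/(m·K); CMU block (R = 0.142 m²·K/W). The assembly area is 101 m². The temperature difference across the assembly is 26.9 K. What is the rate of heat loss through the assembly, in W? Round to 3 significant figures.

1010 W

0.0174/0.756 = 0.02302
R_total = 2.13 + 0.4 + 0.02302 + 0.142 = 2.695 m²·K/W
Q = A·ΔT/R = 101 × 26.9 / 2.695 = 1008 W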